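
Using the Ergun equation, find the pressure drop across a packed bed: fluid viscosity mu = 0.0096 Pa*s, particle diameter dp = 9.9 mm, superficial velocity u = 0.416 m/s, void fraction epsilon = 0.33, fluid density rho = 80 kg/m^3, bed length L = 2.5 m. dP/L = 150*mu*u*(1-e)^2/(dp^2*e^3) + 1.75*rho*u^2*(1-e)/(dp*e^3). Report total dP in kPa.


dp = 9.9 mm = 0.0099 m
Viscous term = 150*0.0096*0.416*(1-0.33)^2 / (0.0099^2*0.33^3) = 76347.2
Inertial term = 1.75*80*0.416^2*(1-0.33) / (0.0099*0.33^3) = 45626
dP/L = 76347.2 + 45626 = 121973 Pa/m
dP = 121973 * 2.5 / 1000 = 304.9 kPa

304.9 kPa


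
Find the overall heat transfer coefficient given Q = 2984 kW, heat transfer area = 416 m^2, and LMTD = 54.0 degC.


From Q = U*A*LMTD, U = Q / (A * LMTD)
U = 2984 / (416 * 54.0) = 2984 / 22464 = 0.1328

0.1328 kW/(m^2*K)


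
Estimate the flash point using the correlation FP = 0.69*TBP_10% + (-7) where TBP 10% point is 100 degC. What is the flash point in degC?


FP = 0.69 * 100 + (-7) = 62

62 degC


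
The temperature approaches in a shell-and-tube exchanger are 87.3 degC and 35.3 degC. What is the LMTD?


LMTD = (dT1 - dT2) / ln(dT1/dT2)
= (87.3 - 35.3) / ln(87.3 / 35.3) = 52 / 0.905467 = 57.43

57.43 degC


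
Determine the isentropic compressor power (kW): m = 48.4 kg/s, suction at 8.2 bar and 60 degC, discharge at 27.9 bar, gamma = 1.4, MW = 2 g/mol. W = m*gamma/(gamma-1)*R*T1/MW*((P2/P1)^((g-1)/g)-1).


Isentropic work: W = m*(gamma/(gamma-1))*(R*T1/MW)*((P2/P1)^((gamma-1)/gamma) - 1)
T1 = 60 + 273.15 = 333.15 K
Pressure ratio = 27.9 / 8.2 = 3.40244
Exponent = (1.4 - 1)/1.4 = 0.285714
(P2/P1)^exp - 1 = 3.40244^0.285714 - 1 = 0.418861
W = 48.4 * 1.4 / 0.4 * 8.314 * 333.15 / 2 * 0.418861 = 98270

98270 kW


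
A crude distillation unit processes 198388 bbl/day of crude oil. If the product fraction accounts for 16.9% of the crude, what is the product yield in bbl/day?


Crude throughput = 198388 bbl/day
Fraction yield = 16.9%
yield = throughput * fraction / 100
yield = 198388 * 16.9 / 100 = 33527.572

33527.572 bbl/day


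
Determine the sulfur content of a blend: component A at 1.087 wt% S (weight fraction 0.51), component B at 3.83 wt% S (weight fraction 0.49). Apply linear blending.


Linear sulfur blending: S_blend = x1*S1 + x2*S2
Contribution 1: 0.51 * 1.087 = 0.55437 wt%
Contribution 2: 0.49 * 3.83 = 1.8767 wt%
S_blend = 0.55437 + 1.8767 = 2.43107

2.43107 wt%


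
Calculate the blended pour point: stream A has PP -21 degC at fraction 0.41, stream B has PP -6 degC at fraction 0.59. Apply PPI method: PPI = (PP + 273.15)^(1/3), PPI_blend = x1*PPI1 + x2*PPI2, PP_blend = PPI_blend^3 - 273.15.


PPI_1 = (-21 + 273.15)^(1/3) = 6.317613
PPI_2 = (-6 + 273.15)^(1/3) = 6.440482
PPI_blend = 0.41 * 6.317613 + 0.59 * 6.440482 = 6.390106
PP_blend = 6.390106^3 - 273.15 = 260.9301 - 273.15 = -12.22

-12.22 degC


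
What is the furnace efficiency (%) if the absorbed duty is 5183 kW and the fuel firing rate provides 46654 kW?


Furnace efficiency = Q_absorbed / Q_fuel * 100
= 5183 / 46654 * 100 = 11.11

11.11 %


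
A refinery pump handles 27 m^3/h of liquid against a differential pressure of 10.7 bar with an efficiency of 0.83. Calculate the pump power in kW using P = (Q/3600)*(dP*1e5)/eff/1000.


Q = 27 / 3600 = 0.0075 m^3/s
P = 0.0075 * (10.7 * 1e5) / 0.83 / 1000 = 9.669

9.669 kW


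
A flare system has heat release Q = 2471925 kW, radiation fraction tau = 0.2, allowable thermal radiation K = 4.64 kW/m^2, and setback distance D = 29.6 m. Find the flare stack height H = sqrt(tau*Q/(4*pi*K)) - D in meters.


tau*Q/(4*pi*K) = 0.2 * 2471925 / (4 * pi * 4.64) = 8478.86
sqrt(8478.86) = 92.0807
H = 92.0807 - 29.6 = 62.48

62.48 m


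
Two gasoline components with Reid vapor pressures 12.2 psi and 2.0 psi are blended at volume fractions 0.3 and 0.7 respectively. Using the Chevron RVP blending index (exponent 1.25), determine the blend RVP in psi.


Chevron index: RVP_blend = (sum xi*RVPi^1.25)^(1/1.25)
RVP^1.25 terms: 0.3 * 12.2^1.25 + 0.7 * 2.0^1.25 = 8.50513
RVP_blend = 8.50513^(1/1.25) = 5.543

5.543 psi


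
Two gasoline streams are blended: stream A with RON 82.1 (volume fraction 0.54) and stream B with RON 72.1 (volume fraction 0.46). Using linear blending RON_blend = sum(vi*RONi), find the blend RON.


Linear blending: RON_blend = sum(vi * RONi)
Contribution 1: 0.54 * 82.1 = 44.334
Contribution 2: 0.46 * 72.1 = 33.166
RON_blend = 44.334 + 33.166 = 77.5

77.5


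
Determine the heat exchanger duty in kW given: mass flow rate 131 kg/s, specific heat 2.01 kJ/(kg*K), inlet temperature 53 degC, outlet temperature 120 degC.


Q = m_dot * cp * delta_T
delta_T = 120 - 53 = 67 K
Q = 131 * 2.01 * 67
= 263.31 * 67
= 17641.77 kW

17641.77 kW


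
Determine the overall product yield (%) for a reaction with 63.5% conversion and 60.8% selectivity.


Overall yield = conversion (%) * selectivity (%) / 100
Conversion = 63.5%, Selectivity = 60.8%
Y = 63.5 * 60.8 / 100
= 38.608 %

38.608 %


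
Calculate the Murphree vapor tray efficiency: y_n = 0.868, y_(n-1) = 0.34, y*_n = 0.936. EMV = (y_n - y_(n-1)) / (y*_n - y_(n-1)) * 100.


Murphree vapor efficiency: EMV = (y_n - y_(n-1)) / (y*_n - y_(n-1)) * 100
EMV = (0.868 - 0.34) / (0.936 - 0.34) * 100 = 0.528 / 0.596 * 100 = 88.59

88.59 %


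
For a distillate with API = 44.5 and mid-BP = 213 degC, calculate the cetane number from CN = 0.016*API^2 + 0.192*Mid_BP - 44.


CN = 0.016 * 44.5^2 + 0.192 * 213 - 44
CN = 31.684 + 40.896 - 44 = 28.58

28.58


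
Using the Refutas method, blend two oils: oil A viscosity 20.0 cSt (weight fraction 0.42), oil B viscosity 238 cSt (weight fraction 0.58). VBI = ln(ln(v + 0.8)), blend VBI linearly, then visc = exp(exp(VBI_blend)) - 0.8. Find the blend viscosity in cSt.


Refutas method: VBN_i = 14.534*ln(ln(visc_i + 0.8)) + 10.975, blended linearly by mass fraction; since VBN is linear in VBI_i = ln(ln(visc_i + 0.8)) and the fractions sum to 1, blend VBI directly: visc = exp(exp(VBI_blend)) - 0.8
VBI_1 = ln(ln(20.0 + 0.8)) = 1.1102
VBI_2 = ln(ln(238 + 0.8)) = 1.70031
VBI_blend = 0.42 * 1.1102 + 0.58 * 1.70031 = 1.45246
visc_blend = exp(exp(1.45246)) - 0.8 = 70.98

70.98 cSt


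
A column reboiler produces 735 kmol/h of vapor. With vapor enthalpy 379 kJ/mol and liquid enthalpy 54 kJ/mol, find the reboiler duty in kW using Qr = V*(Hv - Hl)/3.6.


Qr = 735 * (379 - 54) / 3.6 = 735 * 325 / 3.6 = 66350

66350 kW


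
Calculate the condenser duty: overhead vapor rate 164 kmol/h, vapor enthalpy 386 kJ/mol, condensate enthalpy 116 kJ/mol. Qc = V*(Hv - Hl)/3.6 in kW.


Qc = 164 * (386 - 116) / 3.6 = 164 * 270 / 3.6 = 12300

12300 kW


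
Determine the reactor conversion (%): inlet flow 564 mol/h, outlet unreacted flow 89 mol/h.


X = (F_in - F_out) / F_in * 100
Moles reacted = 564 - 89 = 475
X = 475 / 564 * 100
= 0.8422 * 100
= 84.22 %

84.22 %


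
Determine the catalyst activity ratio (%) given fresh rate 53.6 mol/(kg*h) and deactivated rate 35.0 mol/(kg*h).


Activity (%) = (rate_used / rate_fresh) * 100
rate_used = 35.0, rate_fresh = 53.6
= (35.0 / 53.6) * 100
= 0.6530 * 100 = 65.30

65.30 %


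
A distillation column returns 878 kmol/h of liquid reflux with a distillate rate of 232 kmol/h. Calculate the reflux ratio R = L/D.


Reflux ratio definition: R = L / D (liquid returned / distillate withdrawn)
L = 878 kmol/h, D = 232 kmol/h
R = 878 / 232 = 3.784

3.784


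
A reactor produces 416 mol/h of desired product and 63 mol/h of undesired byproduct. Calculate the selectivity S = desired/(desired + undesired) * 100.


Selectivity = desired / (desired + undesired) * 100
Total products = 416 + 63 = 479 mol/h
S = 416 / 479 * 100
= 0.8685 * 100
= 86.85 %

86.85 %


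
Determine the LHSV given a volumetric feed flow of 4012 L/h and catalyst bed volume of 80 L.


LHSV = volumetric feed rate / catalyst volume
= 4012 L/h / 80 L
= 50.15 h^-1

50.15 h^-1


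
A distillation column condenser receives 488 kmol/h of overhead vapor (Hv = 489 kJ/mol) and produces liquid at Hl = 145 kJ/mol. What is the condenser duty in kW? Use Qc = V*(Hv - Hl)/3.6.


Qc = 488 * (489 - 145) / 3.6 = 488 * 344 / 3.6 = 46630

46630 kW


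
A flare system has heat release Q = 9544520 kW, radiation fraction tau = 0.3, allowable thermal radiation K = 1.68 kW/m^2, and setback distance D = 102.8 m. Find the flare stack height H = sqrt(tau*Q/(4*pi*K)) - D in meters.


tau*Q/(4*pi*K) = 0.3 * 9544520 / (4 * pi * 1.68) = 135630
sqrt(135630) = 368.28
H = 368.28 - 102.8 = 265.5

265.5 m


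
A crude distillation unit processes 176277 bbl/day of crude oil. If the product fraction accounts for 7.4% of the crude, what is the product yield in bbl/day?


Crude throughput = 176277 bbl/day
Fraction yield = 7.4%
yield = throughput * fraction / 100
yield = 176277 * 7.4 / 100 = 13044.498

13044.498 bbl/day


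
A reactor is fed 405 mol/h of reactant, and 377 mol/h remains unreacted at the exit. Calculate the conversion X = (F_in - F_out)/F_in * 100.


X = (F_in - F_out) / F_in * 100
Moles reacted = 405 - 377 = 28
X = 28 / 405 * 100
= 0.06914 * 100
= 6.914 %

6.914 %


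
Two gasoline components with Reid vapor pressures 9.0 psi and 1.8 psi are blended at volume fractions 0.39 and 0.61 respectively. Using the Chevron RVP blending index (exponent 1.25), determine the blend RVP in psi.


Chevron index: RVP_blend = (sum xi*RVPi^1.25)^(1/1.25)
RVP^1.25 terms: 0.39 * 9.0^1.25 + 0.61 * 1.8^1.25 = 7.3513
RVP_blend = 7.3513^(1/1.25) = 4.933

4.933 psi


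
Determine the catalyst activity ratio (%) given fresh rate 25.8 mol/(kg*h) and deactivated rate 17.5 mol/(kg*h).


Activity (%) = (rate_used / rate_fresh) * 100
rate_used = 17.5, rate_fresh = 25.8
= (17.5 / 25.8) * 100
= 0.6783 * 100 = 67.83

67.83 %


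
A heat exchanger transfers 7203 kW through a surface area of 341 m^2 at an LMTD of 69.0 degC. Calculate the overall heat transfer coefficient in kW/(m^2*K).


From Q = U*A*LMTD, U = Q / (A * LMTD)
U = 7203 / (341 * 69.0) = 7203 / 23529 = 0.3061

0.3061 kW/(m^2*K)


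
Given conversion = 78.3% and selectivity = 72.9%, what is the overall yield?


Overall yield = conversion (%) * selectivity (%) / 100
Conversion = 78.3%, Selectivity = 72.9%
Y = 78.3 * 72.9 / 100
= 57.0807 %

57.0807 %


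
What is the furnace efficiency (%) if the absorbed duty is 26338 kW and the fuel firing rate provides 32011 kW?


Furnace efficiency = Q_absorbed / Q_fuel * 100
= 26338 / 32011 * 100 = 82.28

82.28 %


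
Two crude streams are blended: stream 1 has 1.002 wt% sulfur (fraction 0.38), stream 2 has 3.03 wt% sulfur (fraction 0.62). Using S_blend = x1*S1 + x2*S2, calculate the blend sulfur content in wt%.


Linear sulfur blending: S_blend = x1*S1 + x2*S2
Contribution 1: 0.38 * 1.002 = 0.38076 wt%
Contribution 2: 0.62 * 3.03 = 1.8786 wt%
S_blend = 0.38076 + 1.8786 = 2.25936

2.25936 wt%


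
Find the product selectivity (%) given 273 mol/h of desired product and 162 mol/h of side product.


Selectivity = desired / (desired + undesired) * 100
Total products = 273 + 162 = 435 mol/h
S = 273 / 435 * 100
= 0.6276 * 100
= 62.76 %

62.76 %


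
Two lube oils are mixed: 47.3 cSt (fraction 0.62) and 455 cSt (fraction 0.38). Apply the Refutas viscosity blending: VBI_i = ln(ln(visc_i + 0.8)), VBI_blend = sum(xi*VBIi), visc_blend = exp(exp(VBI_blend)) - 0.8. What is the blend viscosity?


Refutas method: VBN_i = 14.534*ln(ln(visc_i + 0.8)) + 10.975, blended linearly by mass fraction; since VBN is linear in VBI_i = ln(ln(visc_i + 0.8)) and the fractions sum to 1, blend VBI directly: visc = exp(exp(VBI_blend)) - 0.8
VBI_1 = ln(ln(47.3 + 0.8)) = 1.3541
VBI_2 = ln(ln(455 + 0.8)) = 1.8119
VBI_blend = 0.62 * 1.3541 + 0.38 * 1.8119 = 1.52806
visc_blend = exp(exp(1.52806)) - 0.8 = 99.61

99.61 cSt


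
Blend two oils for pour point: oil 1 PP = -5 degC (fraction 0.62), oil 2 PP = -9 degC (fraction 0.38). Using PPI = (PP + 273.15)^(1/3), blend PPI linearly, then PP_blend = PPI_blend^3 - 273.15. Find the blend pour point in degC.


PPI_1 = (-5 + 273.15)^(1/3) = 6.448508
PPI_2 = (-9 + 273.15)^(1/3) = 6.416283
PPI_blend = 0.62 * 6.448508 + 0.38 * 6.416283 = 6.436262
PP_blend = 6.436262^3 - 273.15 = 266.6252 - 273.15 = -6.52

-6.52 degC


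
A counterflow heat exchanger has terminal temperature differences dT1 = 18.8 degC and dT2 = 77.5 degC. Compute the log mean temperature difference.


LMTD = (dT1 - dT2) / ln(dT1/dT2)
= (18.8 - 77.5) / ln(18.8 / 77.5) = -58.7 / -1.41642 = 41.44

41.44 degC


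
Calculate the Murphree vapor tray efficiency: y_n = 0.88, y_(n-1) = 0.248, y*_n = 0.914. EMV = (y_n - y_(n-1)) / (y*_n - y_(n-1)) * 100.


Murphree vapor efficiency: EMV = (y_n - y_(n-1)) / (y*_n - y_(n-1)) * 100
EMV = (0.88 - 0.248) / (0.914 - 0.248) * 100 = 0.632 / 0.666 * 100 = 94.89

94.89 %


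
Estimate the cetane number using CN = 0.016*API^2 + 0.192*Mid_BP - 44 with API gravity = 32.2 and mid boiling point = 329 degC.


CN = 0.016 * 32.2^2 + 0.192 * 329 - 44
CN = 16.58944 + 63.168 - 44 = 35.75744

35.75744


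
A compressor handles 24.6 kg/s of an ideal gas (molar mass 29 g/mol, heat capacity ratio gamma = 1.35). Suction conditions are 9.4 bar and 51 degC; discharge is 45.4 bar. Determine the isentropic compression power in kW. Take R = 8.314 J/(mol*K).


Isentropic work: W = m*(gamma/(gamma-1))*(R*T1/MW)*((P2/P1)^((gamma-1)/gamma) - 1)
T1 = 51 + 273.15 = 324.15 K
Pressure ratio = 45.4 / 9.4 = 4.82979
Exponent = (1.35 - 1)/1.35 = 0.259259
(P2/P1)^exp - 1 = 4.82979^0.259259 - 1 = 0.504231
W = 24.6 * 1.35 / 0.35 * 8.314 * 324.15 / 29 * 0.504231 = 4446

4446 kW


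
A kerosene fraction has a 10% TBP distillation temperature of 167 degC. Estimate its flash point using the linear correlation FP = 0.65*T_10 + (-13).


FP = 0.65 * 167 + (-13) = 95.55

95.55 degC


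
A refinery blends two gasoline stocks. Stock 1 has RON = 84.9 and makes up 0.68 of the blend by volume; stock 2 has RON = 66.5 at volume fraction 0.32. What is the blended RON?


Linear blending: RON_blend = sum(vi * RONi)
Contribution 1: 0.68 * 84.9 = 57.732
Contribution 2: 0.32 * 66.5 = 21.28
RON_blend = 57.732 + 21.28 = 79.012

79.012


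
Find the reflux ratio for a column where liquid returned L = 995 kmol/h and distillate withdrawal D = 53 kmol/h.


Reflux ratio definition: R = L / D (liquid returned / distillate withdrawn)
L = 995 kmol/h, D = 53 kmol/h
R = 995 / 53 = 18.77

18.77


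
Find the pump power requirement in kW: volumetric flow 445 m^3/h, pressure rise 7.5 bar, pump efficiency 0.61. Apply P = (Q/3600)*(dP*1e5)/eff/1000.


Q = 445 / 3600 = 0.123611 m^3/s
P = 0.123611 * (7.5 * 1e5) / 0.61 / 1000 = 152.0

152.0 kW


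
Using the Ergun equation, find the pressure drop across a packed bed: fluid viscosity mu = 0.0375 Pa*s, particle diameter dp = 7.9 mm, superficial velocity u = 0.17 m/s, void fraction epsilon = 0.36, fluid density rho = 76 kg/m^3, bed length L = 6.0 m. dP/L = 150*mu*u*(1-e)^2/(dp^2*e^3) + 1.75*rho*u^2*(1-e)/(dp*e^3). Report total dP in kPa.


dp = 7.9 mm = 0.0079 m
Viscous term = 150*0.0375*0.17*(1-0.36)^2 / (0.0079^2*0.36^3) = 134515
Inertial term = 1.75*76*0.17^2*(1-0.36) / (0.0079*0.36^3) = 6674.13
dP/L = 134515 + 6674.13 = 141189 Pa/m
dP = 141189 * 6.0 / 1000 = 847.1 kPa

847.1 kPa


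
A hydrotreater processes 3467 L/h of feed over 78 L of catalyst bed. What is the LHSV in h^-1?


LHSV = volumetric feed rate / catalyst volume
= 3467 L/h / 78 L
= 44.45 h^-1

44.45 h^-1


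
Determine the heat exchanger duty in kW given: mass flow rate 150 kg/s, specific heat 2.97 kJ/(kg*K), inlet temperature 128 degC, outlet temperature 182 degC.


Q = m_dot * cp * delta_T
delta_T = 182 - 128 = 54 K
Q = 150 * 2.97 * 54
= 445.5 * 54
= 24057 kW

24057 kW


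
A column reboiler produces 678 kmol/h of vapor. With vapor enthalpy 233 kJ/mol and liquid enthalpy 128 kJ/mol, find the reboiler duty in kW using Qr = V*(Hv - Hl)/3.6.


Qr = 678 * (233 - 128) / 3.6 = 678 * 105 / 3.6 = 19780

19780 kW


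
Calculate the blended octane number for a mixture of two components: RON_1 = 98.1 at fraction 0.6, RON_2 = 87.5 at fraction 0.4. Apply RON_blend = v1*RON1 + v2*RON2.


Linear blending: RON_blend = sum(vi * RONi)
Contribution 1: 0.6 * 98.1 = 58.86
Contribution 2: 0.4 * 87.5 = 35
RON_blend = 58.86 + 35 = 93.86

93.86


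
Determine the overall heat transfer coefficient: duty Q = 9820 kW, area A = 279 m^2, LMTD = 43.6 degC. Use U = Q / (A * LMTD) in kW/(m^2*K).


From Q = U*A*LMTD, U = Q / (A * LMTD)
U = 9820 / (279 * 43.6) = 9820 / 12164.4 = 0.8073

0.8073 kW/(m^2*K)


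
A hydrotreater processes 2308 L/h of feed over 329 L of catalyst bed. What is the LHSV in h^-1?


LHSV = volumetric feed rate / catalyst volume
= 2308 L/h / 329 L
= 7.015 h^-1

7.015 h^-1


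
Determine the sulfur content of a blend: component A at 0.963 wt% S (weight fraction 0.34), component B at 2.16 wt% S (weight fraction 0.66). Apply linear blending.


Linear sulfur blending: S_blend = x1*S1 + x2*S2
Contribution 1: 0.34 * 0.963 = 0.32742 wt%
Contribution 2: 0.66 * 2.16 = 1.4256 wt%
S_blend = 0.32742 + 1.4256 = 1.75302

1.75302 wt%


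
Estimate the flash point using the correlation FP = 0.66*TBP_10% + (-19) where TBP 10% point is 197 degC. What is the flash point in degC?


FP = 0.66 * 197 + (-19) = 111.02

111.02 degC


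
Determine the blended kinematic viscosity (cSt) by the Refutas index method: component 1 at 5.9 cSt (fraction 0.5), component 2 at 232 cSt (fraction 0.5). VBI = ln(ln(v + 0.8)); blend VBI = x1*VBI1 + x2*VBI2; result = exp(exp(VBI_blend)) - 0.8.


Refutas method: VBN_i = 14.534*ln(ln(visc_i + 0.8)) + 10.975, blended linearly by mass fraction; since VBN is linear in VBI_i = ln(ln(visc_i + 0.8)) and the fractions sum to 1, blend VBI directly: visc = exp(exp(VBI_blend)) - 0.8
VBI_1 = ln(ln(5.9 + 0.8)) = 0.642962
VBI_2 = ln(ln(232 + 0.8)) = 1.69565
VBI_blend = 0.5 * 0.642962 + 0.5 * 1.69565 = 1.16931
visc_blend = exp(exp(1.16931)) - 0.8 = 24.22

24.22 cSt


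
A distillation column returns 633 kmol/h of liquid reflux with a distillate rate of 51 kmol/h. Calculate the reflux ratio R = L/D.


Reflux ratio definition: R = L / D (liquid returned / distillate withdrawn)
L = 633 kmol/h, D = 51 kmol/h
R = 633 / 51 = 12.41

12.41


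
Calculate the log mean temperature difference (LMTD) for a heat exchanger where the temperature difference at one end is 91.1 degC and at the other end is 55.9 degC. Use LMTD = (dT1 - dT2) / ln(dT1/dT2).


LMTD = (dT1 - dT2) / ln(dT1/dT2)
= (91.1 - 55.9) / ln(91.1 / 55.9) = 35.2 / 0.488393 = 72.07

72.07 degC


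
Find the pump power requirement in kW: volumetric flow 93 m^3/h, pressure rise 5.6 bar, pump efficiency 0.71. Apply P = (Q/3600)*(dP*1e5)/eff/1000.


Q = 93 / 3600 = 0.0258333 m^3/s
P = 0.0258333 * (5.6 * 1e5) / 0.71 / 1000 = 20.38

20.38 kW


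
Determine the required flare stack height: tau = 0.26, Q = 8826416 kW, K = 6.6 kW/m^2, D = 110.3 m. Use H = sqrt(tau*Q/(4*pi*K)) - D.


tau*Q/(4*pi*K) = 0.26 * 8826416 / (4 * pi * 6.6) = 27669.7
sqrt(27669.7) = 166.342
H = 166.342 - 110.3 = 56.04

56.04 m


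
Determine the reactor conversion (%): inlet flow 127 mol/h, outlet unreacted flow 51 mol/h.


X = (F_in - F_out) / F_in * 100
Moles reacted = 127 - 51 = 76
X = 76 / 127 * 100
= 0.5984 * 100
= 59.84 %

59.84 %


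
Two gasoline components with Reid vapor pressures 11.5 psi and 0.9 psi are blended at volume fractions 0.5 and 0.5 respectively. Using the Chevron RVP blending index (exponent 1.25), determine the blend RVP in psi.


Chevron index: RVP_blend = (sum xi*RVPi^1.25)^(1/1.25)
RVP^1.25 terms: 0.5 * 11.5^1.25 + 0.5 * 0.9^1.25 = 11.027
RVP_blend = 11.027^(1/1.25) = 6.823

6.823 psi


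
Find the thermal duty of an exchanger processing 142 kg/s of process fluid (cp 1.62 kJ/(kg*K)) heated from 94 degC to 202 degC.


Q = m_dot * cp * delta_T
delta_T = 202 - 94 = 108 K
Q = 142 * 1.62 * 108
= 230.04 * 108
= 24844.32 kW

24844.32 kW


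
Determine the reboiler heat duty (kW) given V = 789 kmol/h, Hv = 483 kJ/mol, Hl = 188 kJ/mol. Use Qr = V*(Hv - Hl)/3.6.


Qr = 789 * (483 - 188) / 3.6 = 789 * 295 / 3.6 = 64650

64650 kW


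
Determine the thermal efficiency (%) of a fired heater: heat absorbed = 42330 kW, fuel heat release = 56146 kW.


Furnace efficiency = Q_absorbed / Q_fuel * 100
= 42330 / 56146 * 100 = 75.39

75.39 %


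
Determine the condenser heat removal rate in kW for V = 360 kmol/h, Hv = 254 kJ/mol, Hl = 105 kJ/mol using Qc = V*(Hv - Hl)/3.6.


Qc = 360 * (254 - 105) / 3.6 = 360 * 149 / 3.6 = 14900

14900 kW


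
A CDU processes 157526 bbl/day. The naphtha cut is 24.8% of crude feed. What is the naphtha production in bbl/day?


Crude throughput = 157526 bbl/day
Fraction yield = 24.8%
yield = throughput * fraction / 100
yield = 157526 * 24.8 / 100 = 39066.448

39066.448 bbl/day


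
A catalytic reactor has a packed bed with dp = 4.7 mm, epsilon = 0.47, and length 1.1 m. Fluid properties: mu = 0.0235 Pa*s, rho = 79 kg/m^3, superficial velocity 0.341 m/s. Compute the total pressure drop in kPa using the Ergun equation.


dp = 4.7 mm = 0.0047 m
Viscous term = 150*0.0235*0.341*(1-0.47)^2 / (0.0047^2*0.47^3) = 147223
Inertial term = 1.75*79*0.341^2*(1-0.47) / (0.0047*0.47^3) = 17460.6
dP/L = 147223 + 17460.6 = 164684 Pa/m
dP = 164684 * 1.1 / 1000 = 181.2 kPa

181.2 kPa


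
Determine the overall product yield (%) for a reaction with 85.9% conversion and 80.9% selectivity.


Overall yield = conversion (%) * selectivity (%) / 100
Conversion = 85.9%, Selectivity = 80.9%
Y = 85.9 * 80.9 / 100
= 69.4931 %

69.4931 %


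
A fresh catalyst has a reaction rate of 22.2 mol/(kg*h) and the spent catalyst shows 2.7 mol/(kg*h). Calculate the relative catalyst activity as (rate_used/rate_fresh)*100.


Activity (%) = (rate_used / rate_fresh) * 100
rate_used = 2.7, rate_fresh = 22.2
= (2.7 / 22.2) * 100
= 0.1216 * 100 = 12.16

12.16 %


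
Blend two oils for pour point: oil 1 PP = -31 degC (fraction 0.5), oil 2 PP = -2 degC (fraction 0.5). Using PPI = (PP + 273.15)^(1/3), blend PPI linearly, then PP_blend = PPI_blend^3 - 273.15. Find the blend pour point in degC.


PPI_1 = (-31 + 273.15)^(1/3) = 6.232967
PPI_2 = (-2 + 273.15)^(1/3) = 6.472467
PPI_blend = 0.5 * 6.232967 + 0.5 * 6.472467 = 6.352717
PP_blend = 6.352717^3 - 273.15 = 256.3767 - 273.15 = -16.77

-16.77 degC


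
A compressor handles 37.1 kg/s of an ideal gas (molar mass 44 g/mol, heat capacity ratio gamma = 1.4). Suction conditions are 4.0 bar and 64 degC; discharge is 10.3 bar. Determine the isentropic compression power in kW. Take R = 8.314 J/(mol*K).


Isentropic work: W = m*(gamma/(gamma-1))*(R*T1/MW)*((P2/P1)^((gamma-1)/gamma) - 1)
T1 = 64 + 273.15 = 337.15 K
Pressure ratio = 10.3 / 4.0 = 2.575
Exponent = (1.4 - 1)/1.4 = 0.285714
(P2/P1)^exp - 1 = 2.575^0.285714 - 1 = 0.310282
W = 37.1 * 1.4 / 0.4 * 8.314 * 337.15 / 44 * 0.310282 = 2567

2567 kW


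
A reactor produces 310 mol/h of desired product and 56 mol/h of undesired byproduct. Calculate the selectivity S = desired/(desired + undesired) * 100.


Selectivity = desired / (desired + undesired) * 100
Total products = 310 + 56 = 366 mol/h
S = 310 / 366 * 100
= 0.8470 * 100
= 84.70 %

84.70 %


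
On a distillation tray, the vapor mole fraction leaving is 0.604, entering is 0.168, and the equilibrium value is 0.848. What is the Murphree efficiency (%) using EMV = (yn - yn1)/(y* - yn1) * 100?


Murphree vapor efficiency: EMV = (y_n - y_(n-1)) / (y*_n - y_(n-1)) * 100
EMV = (0.604 - 0.168) / (0.848 - 0.168) * 100 = 0.436 / 0.68 * 100 = 64.12

64.12 %


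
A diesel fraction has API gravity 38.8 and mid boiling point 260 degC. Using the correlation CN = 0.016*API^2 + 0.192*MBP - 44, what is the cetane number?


CN = 0.016 * 38.8^2 + 0.192 * 260 - 44
CN = 24.08704 + 49.92 - 44 = 30.00704

30.00704


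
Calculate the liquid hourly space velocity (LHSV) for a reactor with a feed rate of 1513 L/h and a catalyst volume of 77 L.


LHSV = volumetric feed rate / catalyst volume
= 1513 L/h / 77 L
= 19.65 h^-1

19.65 h^-1


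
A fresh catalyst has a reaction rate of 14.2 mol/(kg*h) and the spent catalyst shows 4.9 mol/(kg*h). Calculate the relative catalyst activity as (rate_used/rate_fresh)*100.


Activity (%) = (rate_used / rate_fresh) * 100
rate_used = 4.9, rate_fresh = 14.2
= (4.9 / 14.2) * 100
= 0.3451 * 100 = 34.51

34.51 %


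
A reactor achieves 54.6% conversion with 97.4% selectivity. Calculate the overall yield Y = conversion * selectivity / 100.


Overall yield = conversion (%) * selectivity (%) / 100
Conversion = 54.6%, Selectivity = 97.4%
Y = 54.6 * 97.4 / 100
= 53.1804 %

53.1804 %


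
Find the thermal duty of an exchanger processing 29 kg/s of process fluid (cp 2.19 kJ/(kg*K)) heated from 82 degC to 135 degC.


Q = m_dot * cp * delta_T
delta_T = 135 - 82 = 53 K
Q = 29 * 2.19 * 53
= 63.51 * 53
= 3366.03 kW

3366.03 kW


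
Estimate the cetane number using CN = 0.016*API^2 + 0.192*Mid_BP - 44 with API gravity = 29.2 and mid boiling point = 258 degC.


CN = 0.016 * 29.2^2 + 0.192 * 258 - 44
CN = 13.64224 + 49.536 - 44 = 19.17824

19.17824


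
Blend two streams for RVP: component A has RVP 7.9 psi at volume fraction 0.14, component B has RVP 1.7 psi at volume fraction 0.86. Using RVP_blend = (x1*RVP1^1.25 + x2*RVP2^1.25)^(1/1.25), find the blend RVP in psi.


Chevron index: RVP_blend = (sum xi*RVPi^1.25)^(1/1.25)
RVP^1.25 terms: 0.14 * 7.9^1.25 + 0.86 * 1.7^1.25 = 3.52362
RVP_blend = 3.52362^(1/1.25) = 2.739

2.739 psi


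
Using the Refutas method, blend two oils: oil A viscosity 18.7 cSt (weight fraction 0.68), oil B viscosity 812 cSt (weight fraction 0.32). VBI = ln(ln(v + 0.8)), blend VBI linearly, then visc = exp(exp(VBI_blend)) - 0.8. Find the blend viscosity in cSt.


Refutas method: VBN_i = 14.534*ln(ln(visc_i + 0.8)) + 10.975, blended linearly by mass fraction; since VBN is linear in VBI_i = ln(ln(visc_i + 0.8)) and the fractions sum to 1, blend VBI directly: visc = exp(exp(VBI_blend)) - 0.8
VBI_1 = ln(ln(18.7 + 0.8)) = 1.0887
VBI_2 = ln(ln(812 + 0.8)) = 1.90218
VBI_blend = 0.68 * 1.0887 + 0.32 * 1.90218 = 1.34901
visc_blend = exp(exp(1.34901)) - 0.8 = 46.36

46.36 cSt


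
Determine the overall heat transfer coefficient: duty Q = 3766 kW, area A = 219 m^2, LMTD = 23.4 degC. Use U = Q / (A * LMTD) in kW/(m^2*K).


From Q = U*A*LMTD, U = Q / (A * LMTD)
U = 3766 / (219 * 23.4) = 3766 / 5124.6 = 0.7349

0.7349 kW/(m^2*K)


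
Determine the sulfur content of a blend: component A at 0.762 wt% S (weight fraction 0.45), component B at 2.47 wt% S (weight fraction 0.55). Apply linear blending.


Linear sulfur blending: S_blend = x1*S1 + x2*S2
Contribution 1: 0.45 * 0.762 = 0.3429 wt%
Contribution 2: 0.55 * 2.47 = 1.3585 wt%
S_blend = 0.3429 + 1.3585 = 1.7014

1.7014 wt%


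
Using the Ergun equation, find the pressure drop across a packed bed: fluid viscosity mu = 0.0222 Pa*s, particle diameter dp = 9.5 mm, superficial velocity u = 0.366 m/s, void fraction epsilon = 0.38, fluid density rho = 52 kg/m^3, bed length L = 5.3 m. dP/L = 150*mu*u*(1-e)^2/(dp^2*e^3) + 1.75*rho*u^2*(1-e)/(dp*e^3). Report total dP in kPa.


dp = 9.5 mm = 0.0095 m
Viscous term = 150*0.0222*0.366*(1-0.38)^2 / (0.0095^2*0.38^3) = 94604.3
Inertial term = 1.75*52*0.366^2*(1-0.38) / (0.0095*0.38^3) = 14498.4
dP/L = 94604.3 + 14498.4 = 109103 Pa/m
dP = 109103 * 5.3 / 1000 = 578.2 kPa

578.2 kPa


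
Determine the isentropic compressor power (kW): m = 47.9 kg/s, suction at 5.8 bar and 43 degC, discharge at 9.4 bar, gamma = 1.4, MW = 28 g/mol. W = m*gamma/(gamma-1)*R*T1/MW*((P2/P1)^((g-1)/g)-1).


Isentropic work: W = m*(gamma/(gamma-1))*(R*T1/MW)*((P2/P1)^((gamma-1)/gamma) - 1)
T1 = 43 + 273.15 = 316.15 K
Pressure ratio = 9.4 / 5.8 = 1.62069
Exponent = (1.4 - 1)/1.4 = 0.285714
(P2/P1)^exp - 1 = 1.62069^0.285714 - 1 = 0.147927
W = 47.9 * 1.4 / 0.4 * 8.314 * 316.15 / 28 * 0.147927 = 2328

2328 kW


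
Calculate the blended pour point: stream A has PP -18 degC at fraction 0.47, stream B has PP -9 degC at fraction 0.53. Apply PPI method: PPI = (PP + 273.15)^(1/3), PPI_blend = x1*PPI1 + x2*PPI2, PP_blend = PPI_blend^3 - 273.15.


PPI_1 = (-18 + 273.15)^(1/3) = 6.342569
PPI_2 = (-9 + 273.15)^(1/3) = 6.416283
PPI_blend = 0.47 * 6.342569 + 0.53 * 6.416283 = 6.381637
PP_blend = 6.381637^3 - 273.15 = 259.894 - 273.15 = -13.26

-13.26 degC


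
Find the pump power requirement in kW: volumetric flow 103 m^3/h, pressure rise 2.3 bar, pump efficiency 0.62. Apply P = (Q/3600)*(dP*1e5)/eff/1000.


Q = 103 / 3600 = 0.0286111 m^3/s
P = 0.0286111 * (2.3 * 1e5) / 0.62 / 1000 = 10.61

10.61 kW


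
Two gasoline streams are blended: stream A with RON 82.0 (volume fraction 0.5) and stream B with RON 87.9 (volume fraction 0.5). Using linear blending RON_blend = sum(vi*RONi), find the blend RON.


Linear blending: RON_blend = sum(vi * RONi)
Contribution 1: 0.5 * 82.0 = 41
Contribution 2: 0.5 * 87.9 = 43.95
RON_blend = 41 + 43.95 = 84.95

84.95


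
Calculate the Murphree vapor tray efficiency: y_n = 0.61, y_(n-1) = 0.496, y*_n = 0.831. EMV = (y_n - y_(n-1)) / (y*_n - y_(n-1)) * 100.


Murphree vapor efficiency: EMV = (y_n - y_(n-1)) / (y*_n - y_(n-1)) * 100
EMV = (0.61 - 0.496) / (0.831 - 0.496) * 100 = 0.114 / 0.335 * 100 = 34.03

34.03 %


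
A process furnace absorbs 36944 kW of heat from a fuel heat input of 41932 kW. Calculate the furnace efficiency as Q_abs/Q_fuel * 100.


Furnace efficiency = Q_absorbed / Q_fuel * 100
= 36944 / 41932 * 100 = 88.10

88.10 %


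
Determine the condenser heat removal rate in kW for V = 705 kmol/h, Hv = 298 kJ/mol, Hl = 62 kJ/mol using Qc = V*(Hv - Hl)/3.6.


Qc = 705 * (298 - 62) / 3.6 = 705 * 236 / 3.6 = 46220

46220 kW


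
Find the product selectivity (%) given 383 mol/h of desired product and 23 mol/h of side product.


Selectivity = desired / (desired + undesired) * 100
Total products = 383 + 23 = 406 mol/h
S = 383 / 406 * 100
= 0.9433 * 100
= 94.33 %

94.33 %


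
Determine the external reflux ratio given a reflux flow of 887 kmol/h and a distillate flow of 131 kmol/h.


Reflux ratio definition: R = L / D (liquid returned / distillate withdrawn)
L = 887 kmol/h, D = 131 kmol/h
R = 887 / 131 = 6.771

6.771


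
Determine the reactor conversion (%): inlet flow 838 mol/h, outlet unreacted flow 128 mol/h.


X = (F_in - F_out) / F_in * 100
Moles reacted = 838 - 128 = 710
X = 710 / 838 * 100
= 0.8473 * 100
= 84.73 %

84.73 %


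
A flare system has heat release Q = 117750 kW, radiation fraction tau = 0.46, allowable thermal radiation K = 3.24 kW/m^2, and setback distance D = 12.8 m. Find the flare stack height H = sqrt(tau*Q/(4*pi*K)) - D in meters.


tau*Q/(4*pi*K) = 0.46 * 117750 / (4 * pi * 3.24) = 1330.34
sqrt(1330.34) = 36.4738
H = 36.4738 - 12.8 = 23.67

23.67 m


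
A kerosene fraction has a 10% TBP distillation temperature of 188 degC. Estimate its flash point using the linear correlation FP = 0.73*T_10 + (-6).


FP = 0.73 * 188 + (-6) = 131.24

131.24 degC


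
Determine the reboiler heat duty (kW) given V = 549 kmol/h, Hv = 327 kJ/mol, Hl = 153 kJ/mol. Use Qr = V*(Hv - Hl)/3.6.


Qr = 549 * (327 - 153) / 3.6 = 549 * 174 / 3.6 = 26540

26540 kW


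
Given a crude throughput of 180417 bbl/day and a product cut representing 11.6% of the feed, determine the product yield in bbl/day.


Crude throughput = 180417 bbl/day
Fraction yield = 11.6%
yield = throughput * fraction / 100
yield = 180417 * 11.6 / 100 = 20928.372

20928.372 bbl/day


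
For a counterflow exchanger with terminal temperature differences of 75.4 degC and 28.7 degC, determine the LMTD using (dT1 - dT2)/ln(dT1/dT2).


LMTD = (dT1 - dT2) / ln(dT1/dT2)
= (75.4 - 28.7) / ln(75.4 / 28.7) = 46.7 / 0.96591 = 48.35

48.35 degC


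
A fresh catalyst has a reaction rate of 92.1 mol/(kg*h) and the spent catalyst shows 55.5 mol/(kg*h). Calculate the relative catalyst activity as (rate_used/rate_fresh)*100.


Activity (%) = (rate_used / rate_fresh) * 100
rate_used = 55.5, rate_fresh = 92.1
= (55.5 / 92.1) * 100
= 0.6026 * 100 = 60.26

60.26 %


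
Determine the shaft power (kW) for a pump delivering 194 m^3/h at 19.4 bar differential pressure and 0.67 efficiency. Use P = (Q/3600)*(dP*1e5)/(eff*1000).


Q = 194 / 3600 = 0.0538889 m^3/s
P = 0.0538889 * (19.4 * 1e5) / 0.67 / 1000 = 156.0

156.0 kW


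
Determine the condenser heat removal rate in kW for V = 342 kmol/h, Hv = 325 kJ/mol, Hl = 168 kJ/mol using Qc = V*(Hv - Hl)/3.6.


Qc = 342 * (325 - 168) / 3.6 = 342 * 157 / 3.6 = 14920

14920 kW


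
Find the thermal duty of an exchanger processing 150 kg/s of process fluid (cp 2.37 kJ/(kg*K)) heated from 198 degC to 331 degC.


Q = m_dot * cp * delta_T
delta_T = 331 - 198 = 133 K
Q = 150 * 2.37 * 133
= 355.5 * 133
= 47281.5 kW

47281.5 kW


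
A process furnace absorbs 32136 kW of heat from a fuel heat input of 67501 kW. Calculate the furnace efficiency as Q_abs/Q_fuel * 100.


Furnace efficiency = Q_absorbed / Q_fuel * 100
= 32136 / 67501 * 100 = 47.61

47.61 %


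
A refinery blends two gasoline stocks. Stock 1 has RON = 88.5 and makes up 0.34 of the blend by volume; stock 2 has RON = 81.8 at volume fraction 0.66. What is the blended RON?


Linear blending: RON_blend = sum(vi * RONi)
Contribution 1: 0.34 * 88.5 = 30.09
Contribution 2: 0.66 * 81.8 = 53.988
RON_blend = 30.09 + 53.988 = 84.078

84.078


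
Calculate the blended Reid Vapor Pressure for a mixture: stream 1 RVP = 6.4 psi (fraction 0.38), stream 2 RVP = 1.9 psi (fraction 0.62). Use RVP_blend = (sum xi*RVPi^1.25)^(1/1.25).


Chevron index: RVP_blend = (sum xi*RVPi^1.25)^(1/1.25)
RVP^1.25 terms: 0.38 * 6.4^1.25 + 0.62 * 1.9^1.25 = 5.25123
RVP_blend = 5.25123^(1/1.25) = 3.769

3.769 psi


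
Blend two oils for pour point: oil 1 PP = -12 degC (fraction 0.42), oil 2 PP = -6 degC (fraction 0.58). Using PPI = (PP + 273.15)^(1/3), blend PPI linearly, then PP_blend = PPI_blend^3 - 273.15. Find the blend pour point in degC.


PPI_1 = (-12 + 273.15)^(1/3) = 6.391901
PPI_2 = (-6 + 273.15)^(1/3) = 6.440482
PPI_blend = 0.42 * 6.391901 + 0.58 * 6.440482 = 6.420078
PP_blend = 6.420078^3 - 273.15 = 264.6189 - 273.15 = -8.53

-8.53 degC


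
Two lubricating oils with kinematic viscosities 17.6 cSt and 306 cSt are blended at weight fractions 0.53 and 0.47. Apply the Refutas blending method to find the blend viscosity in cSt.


Refutas method: VBN_i = 14.534*ln(ln(visc_i + 0.8)) + 10.975, blended linearly by mass fraction; since VBN is linear in VBI_i = ln(ln(visc_i + 0.8)) and the fractions sum to 1, blend VBI directly: visc = exp(exp(VBI_blend)) - 0.8
VBI_1 = ln(ln(17.6 + 0.8)) = 1.06896
VBI_2 = ln(ln(306 + 0.8)) = 1.74505
VBI_blend = 0.53 * 1.06896 + 0.47 * 1.74505 = 1.38672
visc_blend = exp(exp(1.38672)) - 0.8 = 53.89

53.89 cSt


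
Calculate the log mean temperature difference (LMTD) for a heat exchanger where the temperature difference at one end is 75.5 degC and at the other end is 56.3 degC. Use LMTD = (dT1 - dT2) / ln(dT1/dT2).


LMTD = (dT1 - dT2) / ln(dT1/dT2)
= (75.5 - 56.3) / ln(75.5 / 56.3) = 19.2 / 0.293438 = 65.43

65.43 degC


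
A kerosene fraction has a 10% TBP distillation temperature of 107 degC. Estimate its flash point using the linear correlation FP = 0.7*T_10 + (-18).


FP = 0.7 * 107 + (-18) = 56.9

56.9 degC


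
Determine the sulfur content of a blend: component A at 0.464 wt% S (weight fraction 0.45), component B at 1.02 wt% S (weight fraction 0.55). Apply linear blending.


Linear sulfur blending: S_blend = x1*S1 + x2*S2
Contribution 1: 0.45 * 0.464 = 0.2088 wt%
Contribution 2: 0.55 * 1.02 = 0.561 wt%
S_blend = 0.2088 + 0.561 = 0.7698

0.7698 wt%


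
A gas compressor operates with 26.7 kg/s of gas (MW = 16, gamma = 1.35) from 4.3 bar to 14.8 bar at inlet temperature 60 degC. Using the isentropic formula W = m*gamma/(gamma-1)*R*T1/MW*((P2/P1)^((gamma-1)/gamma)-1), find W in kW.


Isentropic work: W = m*(gamma/(gamma-1))*(R*T1/MW)*((P2/P1)^((gamma-1)/gamma) - 1)
T1 = 60 + 273.15 = 333.15 K
Pressure ratio = 14.8 / 4.3 = 3.44186
Exponent = (1.35 - 1)/1.35 = 0.259259
(P2/P1)^exp - 1 = 3.44186^0.259259 - 1 = 0.377744
W = 26.7 * 1.35 / 0.35 * 8.314 * 333.15 / 16 * 0.377744 = 6734

6734 kW


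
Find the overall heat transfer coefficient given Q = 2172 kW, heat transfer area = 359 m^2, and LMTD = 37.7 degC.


From Q = U*A*LMTD, U = Q / (A * LMTD)
U = 2172 / (359 * 37.7) = 2172 / 13534.3 = 0.1605

0.1605 kW/(m^2*K)


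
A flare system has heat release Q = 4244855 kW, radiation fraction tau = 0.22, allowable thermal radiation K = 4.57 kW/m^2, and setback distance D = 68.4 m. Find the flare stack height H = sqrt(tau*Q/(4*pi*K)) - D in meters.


tau*Q/(4*pi*K) = 0.22 * 4244855 / (4 * pi * 4.57) = 16261.5
sqrt(16261.5) = 127.521
H = 127.521 - 68.4 = 59.12

59.12 m


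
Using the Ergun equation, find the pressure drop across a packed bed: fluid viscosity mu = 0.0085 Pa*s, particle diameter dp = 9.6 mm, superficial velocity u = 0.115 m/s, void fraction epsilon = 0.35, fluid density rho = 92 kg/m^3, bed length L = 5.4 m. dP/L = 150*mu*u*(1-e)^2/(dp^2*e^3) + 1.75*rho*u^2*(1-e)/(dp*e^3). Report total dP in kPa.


dp = 9.6 mm = 0.0096 m
Viscous term = 150*0.0085*0.115*(1-0.35)^2 / (0.0096^2*0.35^3) = 15677.9
Inertial term = 1.75*92*0.115^2*(1-0.35) / (0.0096*0.35^3) = 3362.48
dP/L = 15677.9 + 3362.48 = 19040.4 Pa/m
dP = 19040.4 * 5.4 / 1000 = 102.8 kPa

102.8 kPa


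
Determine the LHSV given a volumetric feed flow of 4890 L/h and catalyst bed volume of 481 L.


LHSV = volumetric feed rate / catalyst volume
= 4890 L/h / 481 L
= 10.17 h^-1

10.17 h^-1


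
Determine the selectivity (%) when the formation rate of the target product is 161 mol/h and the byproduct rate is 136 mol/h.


Selectivity = desired / (desired + undesired) * 100
Total products = 161 + 136 = 297 mol/h
S = 161 / 297 * 100
= 0.5421 * 100
= 54.21 %

54.21 %


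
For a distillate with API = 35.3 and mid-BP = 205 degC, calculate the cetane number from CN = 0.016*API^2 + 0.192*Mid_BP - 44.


CN = 0.016 * 35.3^2 + 0.192 * 205 - 44
CN = 19.93744 + 39.36 - 44 = 15.29744

15.29744


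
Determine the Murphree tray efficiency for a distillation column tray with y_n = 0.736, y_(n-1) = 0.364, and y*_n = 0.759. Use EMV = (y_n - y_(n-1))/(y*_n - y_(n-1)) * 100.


Murphree vapor efficiency: EMV = (y_n - y_(n-1)) / (y*_n - y_(n-1)) * 100
EMV = (0.736 - 0.364) / (0.759 - 0.364) * 100 = 0.372 / 0.395 * 100 = 94.18

94.18 %


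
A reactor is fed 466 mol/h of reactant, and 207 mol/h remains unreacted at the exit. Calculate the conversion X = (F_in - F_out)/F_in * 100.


X = (F_in - F_out) / F_in * 100
Moles reacted = 466 - 207 = 259
X = 259 / 466 * 100
= 0.5558 * 100
= 55.58 %

55.58 %


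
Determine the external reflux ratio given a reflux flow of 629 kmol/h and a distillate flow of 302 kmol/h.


Reflux ratio definition: R = L / D (liquid returned / distillate withdrawn)
L = 629 kmol/h, D = 302 kmol/h
R = 629 / 302 = 2.083

2.083


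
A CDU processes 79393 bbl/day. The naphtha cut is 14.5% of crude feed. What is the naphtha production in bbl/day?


Crude throughput = 79393 bbl/day
Fraction yield = 14.5%
yield = throughput * fraction / 100
yield = 79393 * 14.5 / 100 = 11511.985

11511.985 bbl/day


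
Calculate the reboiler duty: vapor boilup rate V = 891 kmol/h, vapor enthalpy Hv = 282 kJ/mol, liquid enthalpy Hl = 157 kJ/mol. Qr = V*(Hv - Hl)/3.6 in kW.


Qr = 891 * (282 - 157) / 3.6 = 891 * 125 / 3.6 = 30940

30940 kW


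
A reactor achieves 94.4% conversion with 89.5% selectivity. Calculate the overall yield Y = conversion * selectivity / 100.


Overall yield = conversion (%) * selectivity (%) / 100
Conversion = 94.4%, Selectivity = 89.5%
Y = 94.4 * 89.5 / 100
= 84.488 %

84.488 %


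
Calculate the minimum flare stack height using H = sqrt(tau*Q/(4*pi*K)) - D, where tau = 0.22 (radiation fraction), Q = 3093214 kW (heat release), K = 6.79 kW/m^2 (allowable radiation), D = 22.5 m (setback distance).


tau*Q/(4*pi*K) = 0.22 * 3093214 / (4 * pi * 6.79) = 7975.41
sqrt(7975.41) = 89.3052
H = 89.3052 - 22.5 = 66.81

66.81 m
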